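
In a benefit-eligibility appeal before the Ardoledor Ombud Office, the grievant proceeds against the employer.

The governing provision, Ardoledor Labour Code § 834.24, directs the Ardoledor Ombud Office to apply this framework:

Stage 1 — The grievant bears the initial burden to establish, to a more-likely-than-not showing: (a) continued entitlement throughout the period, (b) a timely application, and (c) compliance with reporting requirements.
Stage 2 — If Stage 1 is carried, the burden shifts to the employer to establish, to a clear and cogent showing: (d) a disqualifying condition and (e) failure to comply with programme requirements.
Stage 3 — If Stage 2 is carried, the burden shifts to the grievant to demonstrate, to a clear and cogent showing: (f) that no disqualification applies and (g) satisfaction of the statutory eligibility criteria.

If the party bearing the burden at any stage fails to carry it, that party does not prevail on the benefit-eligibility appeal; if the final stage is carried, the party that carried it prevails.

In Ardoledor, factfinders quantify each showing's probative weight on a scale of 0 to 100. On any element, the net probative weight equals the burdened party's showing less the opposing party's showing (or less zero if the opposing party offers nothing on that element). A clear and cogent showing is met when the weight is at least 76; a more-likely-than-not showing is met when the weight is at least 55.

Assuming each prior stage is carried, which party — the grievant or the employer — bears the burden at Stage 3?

grievant

Stage 3's rule assigns the burden to the grievant (to a clear and cogent showing).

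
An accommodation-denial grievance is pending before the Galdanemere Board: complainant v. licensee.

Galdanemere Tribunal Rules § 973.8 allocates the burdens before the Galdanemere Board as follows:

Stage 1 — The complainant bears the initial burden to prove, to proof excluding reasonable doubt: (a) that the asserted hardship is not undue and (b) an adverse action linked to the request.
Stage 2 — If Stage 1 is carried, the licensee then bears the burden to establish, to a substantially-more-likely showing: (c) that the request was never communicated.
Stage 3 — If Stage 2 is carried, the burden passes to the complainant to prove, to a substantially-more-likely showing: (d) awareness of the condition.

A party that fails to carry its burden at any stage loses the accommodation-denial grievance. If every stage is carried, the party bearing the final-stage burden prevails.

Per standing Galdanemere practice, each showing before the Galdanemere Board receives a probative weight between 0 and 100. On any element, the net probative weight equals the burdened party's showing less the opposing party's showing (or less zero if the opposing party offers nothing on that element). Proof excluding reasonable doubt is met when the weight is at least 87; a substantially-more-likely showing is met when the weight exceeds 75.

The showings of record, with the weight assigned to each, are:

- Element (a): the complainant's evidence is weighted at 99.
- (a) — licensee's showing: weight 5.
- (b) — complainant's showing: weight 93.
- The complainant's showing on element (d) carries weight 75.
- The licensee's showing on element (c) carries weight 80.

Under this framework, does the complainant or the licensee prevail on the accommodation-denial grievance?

licensee

At Stage 1 the complainant must meet proof excluding reasonable doubt (weight is at least 87): on (a) the weight is 99 less the opposing 5 gives net 94, which does reach 87, so (a) meets the standard; on (b) the weight is 93, ≥ 87, so (b) meets the standard.
  Stage 1 is satisfied; the onus moves to the licensee.
At Stage 2 the licensee must meet a substantially-more-likely showing (weight exceeds 75): on (c) the weight is 80, which does exceed 75, so (c) meets the standard.
  Stage 2 is satisfied; the onus moves to the complainant.
At Stage 3 the complainant must meet a substantially-more-likely showing (weight exceeds 75): on (d) the weight is 75, which does not exceed 75, so (d) does not meet the standard.
  The complainant does not carry Stage 3.
So the licensee prevails.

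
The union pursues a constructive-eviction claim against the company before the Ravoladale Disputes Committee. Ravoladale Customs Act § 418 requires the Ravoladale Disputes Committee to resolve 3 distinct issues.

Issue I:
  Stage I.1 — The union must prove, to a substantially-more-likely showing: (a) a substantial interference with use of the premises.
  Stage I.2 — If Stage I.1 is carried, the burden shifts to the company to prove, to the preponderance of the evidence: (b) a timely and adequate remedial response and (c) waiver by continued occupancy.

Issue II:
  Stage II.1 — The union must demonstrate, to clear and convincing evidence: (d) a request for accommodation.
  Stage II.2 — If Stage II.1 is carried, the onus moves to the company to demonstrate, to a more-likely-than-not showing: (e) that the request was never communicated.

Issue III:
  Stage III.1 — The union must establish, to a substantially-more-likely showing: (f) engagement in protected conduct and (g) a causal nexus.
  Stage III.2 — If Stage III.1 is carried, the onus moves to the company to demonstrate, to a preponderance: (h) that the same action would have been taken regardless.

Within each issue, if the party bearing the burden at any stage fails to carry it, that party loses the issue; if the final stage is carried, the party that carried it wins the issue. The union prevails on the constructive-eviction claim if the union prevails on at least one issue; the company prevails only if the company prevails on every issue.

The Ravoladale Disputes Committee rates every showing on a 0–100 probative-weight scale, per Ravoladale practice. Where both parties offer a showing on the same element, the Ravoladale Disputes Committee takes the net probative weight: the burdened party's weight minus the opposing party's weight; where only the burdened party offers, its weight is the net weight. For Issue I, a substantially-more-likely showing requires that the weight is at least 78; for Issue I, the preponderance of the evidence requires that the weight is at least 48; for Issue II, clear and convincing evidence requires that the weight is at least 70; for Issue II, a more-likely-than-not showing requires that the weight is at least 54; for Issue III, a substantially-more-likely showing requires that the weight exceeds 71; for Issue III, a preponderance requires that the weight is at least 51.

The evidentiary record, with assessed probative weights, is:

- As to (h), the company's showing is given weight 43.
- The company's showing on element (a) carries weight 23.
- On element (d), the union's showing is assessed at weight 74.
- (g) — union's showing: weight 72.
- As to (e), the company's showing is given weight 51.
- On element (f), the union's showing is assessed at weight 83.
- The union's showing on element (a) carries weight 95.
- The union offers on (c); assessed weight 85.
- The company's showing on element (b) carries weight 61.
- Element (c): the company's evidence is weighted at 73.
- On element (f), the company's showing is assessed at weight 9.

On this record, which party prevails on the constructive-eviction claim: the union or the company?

union

— Issue I —
Stage I.1 (union, a substantially-more-likely showing, weight is at least 78): (a) net 95−23=72 < 78 — fails.
  Stage I.1 not carried; the union fails its burden.
The analysis ends at Stage I.1; the company prevails on this issue.
— Issue II —
Stage II.1 — burden on union; standard: clear and convincing evidence (weight is at least 70).
    (d): 74 ≥ 70 [met]
  Stage II.1 is satisfied; the onus moves to the company.
Stage II.2 — burden on company; standard: a more-likely-than-not showing (weight is at least 54).
    (e): 51 < 54 [not met]
  Not every element is met, so the company fails to carry Stage II.2.
The union prevails on this issue.
— Issue III —
Stage III.1 — burden on union; standard: a substantially-more-likely showing (weight exceeds 71).
    (f): 83 − 9 = 74 > 71 [met]
    (g): 72 > 71 [met]
  Stage III.1 carried; the burden shifts to the company.
Stage III.2 — burden on company; standard: a preponderance (weight is at least 51).
    (h): 43 < 51 [not met]
  Not every element is met, so the company fails to carry Stage III.2.
The analysis ends at Stage III.2; the union prevails on this issue.
Per-issue: Issue I → company; Issue II → union; Issue III → union. The union must prevail on at least one issue; overall, the union prevails.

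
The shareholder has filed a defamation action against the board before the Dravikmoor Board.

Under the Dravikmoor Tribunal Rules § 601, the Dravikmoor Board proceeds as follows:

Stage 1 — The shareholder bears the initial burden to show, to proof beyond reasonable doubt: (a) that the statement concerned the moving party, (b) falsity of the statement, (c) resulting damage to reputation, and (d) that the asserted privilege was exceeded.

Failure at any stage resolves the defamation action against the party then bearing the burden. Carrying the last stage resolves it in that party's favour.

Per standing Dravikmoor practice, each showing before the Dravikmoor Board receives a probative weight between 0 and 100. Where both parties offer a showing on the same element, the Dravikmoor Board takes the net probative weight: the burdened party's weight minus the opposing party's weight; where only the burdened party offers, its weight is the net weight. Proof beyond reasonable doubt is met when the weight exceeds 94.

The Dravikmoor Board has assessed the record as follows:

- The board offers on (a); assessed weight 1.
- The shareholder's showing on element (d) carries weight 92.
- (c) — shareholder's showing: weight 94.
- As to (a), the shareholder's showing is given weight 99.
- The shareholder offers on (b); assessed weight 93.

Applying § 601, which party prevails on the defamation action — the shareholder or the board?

board

At Stage 1 the shareholder must meet proof beyond reasonable doubt (weight exceeds 94): on (a) the weight is 99 less the opposing 1 gives net 98, which does exceed 94, so (a) meets the standard; on (b) the weight is 93, which does not exceed 94, so (b) does not meet the standard; on (c) the weight is 94, ≤ 94, so (c) does not meet the standard; on (d) the weight is 92, which does not exceed 94, so (d) does not meet the standard.
  Stage 1 not carried; the shareholder fails its burden.
So the board prevails.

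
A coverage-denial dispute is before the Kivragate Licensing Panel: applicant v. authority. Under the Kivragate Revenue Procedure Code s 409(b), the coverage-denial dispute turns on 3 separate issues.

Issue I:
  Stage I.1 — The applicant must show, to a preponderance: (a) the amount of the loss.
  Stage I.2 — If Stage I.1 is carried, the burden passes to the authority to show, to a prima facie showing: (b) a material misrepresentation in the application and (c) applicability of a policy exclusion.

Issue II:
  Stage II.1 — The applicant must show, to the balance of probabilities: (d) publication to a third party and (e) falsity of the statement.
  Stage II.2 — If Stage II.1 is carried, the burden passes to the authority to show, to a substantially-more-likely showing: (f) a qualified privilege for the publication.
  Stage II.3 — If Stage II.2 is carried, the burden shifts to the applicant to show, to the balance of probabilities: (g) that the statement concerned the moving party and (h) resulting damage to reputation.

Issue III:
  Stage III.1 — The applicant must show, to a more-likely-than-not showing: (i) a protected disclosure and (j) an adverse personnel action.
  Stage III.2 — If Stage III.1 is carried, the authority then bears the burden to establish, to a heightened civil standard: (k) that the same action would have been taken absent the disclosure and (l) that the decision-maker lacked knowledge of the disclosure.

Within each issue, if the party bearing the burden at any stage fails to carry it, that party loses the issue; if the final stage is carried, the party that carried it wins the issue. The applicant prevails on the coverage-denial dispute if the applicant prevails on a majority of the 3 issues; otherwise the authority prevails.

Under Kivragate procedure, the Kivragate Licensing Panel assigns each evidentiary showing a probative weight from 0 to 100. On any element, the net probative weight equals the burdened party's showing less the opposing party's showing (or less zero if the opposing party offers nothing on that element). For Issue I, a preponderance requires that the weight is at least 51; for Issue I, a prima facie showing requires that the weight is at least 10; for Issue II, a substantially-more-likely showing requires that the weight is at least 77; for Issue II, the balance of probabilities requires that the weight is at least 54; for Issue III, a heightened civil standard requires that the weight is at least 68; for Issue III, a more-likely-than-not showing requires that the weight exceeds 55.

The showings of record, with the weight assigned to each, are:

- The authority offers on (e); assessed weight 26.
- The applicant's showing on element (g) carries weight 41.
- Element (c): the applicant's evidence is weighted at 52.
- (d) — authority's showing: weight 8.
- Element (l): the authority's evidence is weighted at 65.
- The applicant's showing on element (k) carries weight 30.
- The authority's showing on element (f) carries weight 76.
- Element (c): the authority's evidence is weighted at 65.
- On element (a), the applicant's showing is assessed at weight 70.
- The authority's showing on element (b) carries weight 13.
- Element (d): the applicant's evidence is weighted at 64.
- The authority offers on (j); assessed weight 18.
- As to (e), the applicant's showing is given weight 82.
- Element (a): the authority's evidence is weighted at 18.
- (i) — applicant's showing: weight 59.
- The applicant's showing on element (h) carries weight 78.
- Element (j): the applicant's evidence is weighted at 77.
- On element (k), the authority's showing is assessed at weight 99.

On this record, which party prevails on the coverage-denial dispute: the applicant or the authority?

— Issue I —
Stage I.1 — burden on applicant; standard: a preponderance (weight is at least 51).
    (a): 70 − 18 = 52 ≥ 51 [met]
  The applicant carries Stage I.1; the authority now bears the burden.
Stage I.2 — burden on authority; standard: a prima facie showing (weight is at least 10).
    (b): 13 ≥ 10 [met]
    (c): 65 − 52 = 13 ≥ 10 [met]
  Stage I.2 carried; the final stage is satisfied.
Every stage carried; the authority prevails on this issue.
— Issue II —
Stage II.1 — burden on applicant; standard: the balance of probabilities (weight is at least 54).
    (d): 64 − 8 = 56 ≥ 54 [met]
    (e): 82 − 26 = 56 ≥ 54 [met]
  The applicant carries Stage II.1; the authority now bears the burden.
Stage II.2 — burden on authority; standard: a substantially-more-likely showing (weight is at least 77).
    (f): 76 < 77 [not met]
  The authority does not carry Stage II.2.
So the applicant prevails on this issue.
— Issue III —
At Stage III.1 the applicant must meet a more-likely-than-not showing (weight exceeds 55): on (i) the weight is 59, which does exceed 55, so (i) meets the standard; on (j) the weight is 77 less the opposing 18 gives net 59, > 55, so (j) meets the standard.
  The applicant carries Stage III.1; the authority now bears the burden.
At Stage III.2 the authority must meet a heightened civil standard (weight is at least 68): on (k) the weight is 99 less the opposing 30 gives net 69, which does reach 68, so (k) meets the standard; on (l) the weight is 65, < 68, so (l) does not meet the standard.
  The authority does not carry Stage III.2.
The applicant prevails on this issue.
Per-issue: Issue I → authority; Issue II → applicant; Issue III → applicant. The applicant must prevail on a majority of issues; overall, the applicant prevails.

applicant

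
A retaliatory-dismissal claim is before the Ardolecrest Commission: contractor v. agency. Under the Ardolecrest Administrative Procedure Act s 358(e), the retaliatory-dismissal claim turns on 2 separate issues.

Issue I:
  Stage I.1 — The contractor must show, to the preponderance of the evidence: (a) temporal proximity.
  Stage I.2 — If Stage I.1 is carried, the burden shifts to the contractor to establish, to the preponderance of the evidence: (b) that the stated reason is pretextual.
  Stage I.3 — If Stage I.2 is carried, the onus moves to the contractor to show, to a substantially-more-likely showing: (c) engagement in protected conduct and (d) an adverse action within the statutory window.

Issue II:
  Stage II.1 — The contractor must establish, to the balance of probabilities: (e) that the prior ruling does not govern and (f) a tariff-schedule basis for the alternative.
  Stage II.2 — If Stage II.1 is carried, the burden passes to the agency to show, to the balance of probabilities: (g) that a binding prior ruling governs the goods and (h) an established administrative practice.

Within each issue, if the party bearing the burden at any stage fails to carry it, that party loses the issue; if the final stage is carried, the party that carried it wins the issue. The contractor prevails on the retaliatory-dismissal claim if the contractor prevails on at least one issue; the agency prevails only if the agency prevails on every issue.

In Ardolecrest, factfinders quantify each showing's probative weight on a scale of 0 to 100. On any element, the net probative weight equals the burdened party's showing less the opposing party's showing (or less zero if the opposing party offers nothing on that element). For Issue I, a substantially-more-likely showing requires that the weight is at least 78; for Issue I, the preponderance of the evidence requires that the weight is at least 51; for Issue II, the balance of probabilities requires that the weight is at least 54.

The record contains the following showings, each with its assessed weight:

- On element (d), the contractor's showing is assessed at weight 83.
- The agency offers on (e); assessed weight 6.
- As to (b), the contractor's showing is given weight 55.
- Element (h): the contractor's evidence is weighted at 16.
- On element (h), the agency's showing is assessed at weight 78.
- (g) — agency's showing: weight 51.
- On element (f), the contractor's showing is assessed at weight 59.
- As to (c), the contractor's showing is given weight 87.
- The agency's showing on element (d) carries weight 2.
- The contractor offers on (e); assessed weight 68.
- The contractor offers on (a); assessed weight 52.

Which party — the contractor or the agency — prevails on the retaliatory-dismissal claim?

— Issue I —
Stage I.1 — burden on contractor; standard: the preponderance of the evidence (weight is at least 51).
    (a): 52 ≥ 51 [met]
  Stage I.1 carried; the burden remains with the contractor.
Stage I.2 — burden on contractor; standard: the preponderance of the evidence (weight is at least 51).
    (b): 55 ≥ 51 [met]
  Stage I.2 is satisfied; the contractor continues to bear the burden.
Stage I.3 — burden on contractor; standard: a substantially-more-likely showing (weight is at least 78).
    (c): 87 ≥ 78 [met]
    (d): 83 − 2 = 81 ≥ 78 [met]
  Stage I.3 carried; the final stage is satisfied.
With every stage satisfied, the contractor prevails on this issue.
— Issue II —
At Stage II.1 the contractor must meet the balance of probabilities (weight is at least 54): on (e) the weight is 68 less the opposing 6 gives net 62, which does reach 54, so (e) meets the standard; on (f) the weight is 59, which does reach 54, so (f) meets the standard.
  The contractor carries Stage II.1; the agency now bears the burden.
At Stage II.2 the agency must meet the balance of probabilities (weight is at least 54): on (g) the weight is 51, < 54, so (g) does not meet the standard; on (h) the weight is 78 less the opposing 16 gives net 62, which does reach 54, so (h) meets the standard.
  Stage II.2 not carried; the agency fails its burden.
The analysis ends at Stage II.2; the contractor prevails on this issue.
Per-issue: Issue I → contractor; Issue II → contractor. The contractor must prevail on at least one issue; overall, the contractor prevails.

contractor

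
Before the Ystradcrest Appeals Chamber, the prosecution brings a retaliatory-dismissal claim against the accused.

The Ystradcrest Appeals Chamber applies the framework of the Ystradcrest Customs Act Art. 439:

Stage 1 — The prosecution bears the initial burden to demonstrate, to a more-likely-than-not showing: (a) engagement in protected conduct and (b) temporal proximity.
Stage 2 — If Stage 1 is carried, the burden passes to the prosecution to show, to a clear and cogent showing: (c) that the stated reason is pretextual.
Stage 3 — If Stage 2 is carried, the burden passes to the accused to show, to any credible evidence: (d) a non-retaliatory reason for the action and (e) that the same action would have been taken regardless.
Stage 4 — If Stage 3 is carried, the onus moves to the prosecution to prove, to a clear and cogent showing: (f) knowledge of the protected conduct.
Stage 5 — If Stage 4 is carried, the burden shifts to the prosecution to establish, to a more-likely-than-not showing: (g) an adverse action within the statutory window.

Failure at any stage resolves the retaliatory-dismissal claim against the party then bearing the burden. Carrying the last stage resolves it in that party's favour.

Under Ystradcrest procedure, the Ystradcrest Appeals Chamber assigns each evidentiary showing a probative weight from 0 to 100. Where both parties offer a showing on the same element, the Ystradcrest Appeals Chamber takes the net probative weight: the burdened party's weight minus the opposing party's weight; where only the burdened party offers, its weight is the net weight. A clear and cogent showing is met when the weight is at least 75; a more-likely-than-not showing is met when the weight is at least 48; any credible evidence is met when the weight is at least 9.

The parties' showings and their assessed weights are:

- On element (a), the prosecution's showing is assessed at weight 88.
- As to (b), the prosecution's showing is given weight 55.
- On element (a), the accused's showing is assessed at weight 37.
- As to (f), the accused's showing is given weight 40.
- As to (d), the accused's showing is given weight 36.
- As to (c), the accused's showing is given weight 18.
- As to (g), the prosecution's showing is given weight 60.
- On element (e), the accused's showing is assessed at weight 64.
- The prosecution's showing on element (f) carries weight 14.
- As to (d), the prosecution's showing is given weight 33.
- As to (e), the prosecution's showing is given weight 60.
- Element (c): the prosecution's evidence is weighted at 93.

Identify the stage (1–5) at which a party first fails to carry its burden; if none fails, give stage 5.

Stage 1 — burden on prosecution; standard: a more-likely-than-not showing (weight is at least 48).
    (a): 88 − 37 = 51 ≥ 48 [met]
    (b): 55 ≥ 48 [met]
  Stage 1 is satisfied; the prosecution continues to bear the burden.
Stage 2 — burden on prosecution; standard: a clear and cogent showing (weight is at least 75).
    (c): 93 − 18 = 75 ≥ 75 [met]
  All elements met. The burden passes to the accused.
Stage 3 — burden on accused; standard: any credible evidence (weight is at least 9).
    (d): 36 − 33 = 3 < 9 [not met]
    (e): 64 − 60 = 4 < 9 [not met]
  Not every element is met, so the accused fails to carry Stage 3.
So the prosecution prevails.

stage 3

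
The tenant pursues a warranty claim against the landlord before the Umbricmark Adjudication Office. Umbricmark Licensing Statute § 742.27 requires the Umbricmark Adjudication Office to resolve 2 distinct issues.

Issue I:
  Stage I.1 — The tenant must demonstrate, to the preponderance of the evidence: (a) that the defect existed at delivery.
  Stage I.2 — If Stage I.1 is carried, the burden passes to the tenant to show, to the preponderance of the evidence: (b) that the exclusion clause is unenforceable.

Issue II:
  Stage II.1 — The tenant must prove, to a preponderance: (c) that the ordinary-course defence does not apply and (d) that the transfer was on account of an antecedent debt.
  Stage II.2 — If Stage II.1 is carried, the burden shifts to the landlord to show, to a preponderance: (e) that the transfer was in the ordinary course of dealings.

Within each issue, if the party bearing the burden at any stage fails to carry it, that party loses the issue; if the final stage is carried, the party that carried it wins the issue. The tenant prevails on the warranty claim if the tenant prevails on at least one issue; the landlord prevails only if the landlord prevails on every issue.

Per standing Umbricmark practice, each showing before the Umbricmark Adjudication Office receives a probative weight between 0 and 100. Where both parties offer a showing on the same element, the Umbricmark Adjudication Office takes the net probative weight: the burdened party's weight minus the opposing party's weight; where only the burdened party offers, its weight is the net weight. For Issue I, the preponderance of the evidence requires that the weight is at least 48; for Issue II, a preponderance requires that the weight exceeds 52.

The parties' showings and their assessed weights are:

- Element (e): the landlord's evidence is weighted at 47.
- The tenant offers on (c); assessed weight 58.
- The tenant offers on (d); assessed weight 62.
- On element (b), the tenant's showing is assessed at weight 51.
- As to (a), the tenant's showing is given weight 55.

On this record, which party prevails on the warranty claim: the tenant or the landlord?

— Issue I —
At Stage I.1 the tenant must meet the preponderance of the evidence (weight is at least 48): on (a) the weight is 55, which does reach 48, so (a) meets the standard.
  Stage I.1 is satisfied; the tenant continues to bear the burden.
At Stage I.2 the tenant must meet the preponderance of the evidence (weight is at least 48): on (b) the weight is 51, ≥ 48, so (b) meets the standard.
  All elements met at the final stage.
All stages carried — the tenant prevails on this issue.
— Issue II —
Stage II.1 (tenant, a preponderance, weight exceeds 52): (c) 58 > 52 — meets; (d) 62 > 52 — meets.
  The tenant carries Stage II.1; the landlord now bears the burden.
Stage II.2 (landlord, a preponderance, weight exceeds 52): (e) 47 ≤ 52 — fails.
  Stage II.2 not carried; the landlord fails its burden.
The analysis ends at Stage II.2; the tenant prevails on this issue.
Per-issue: Issue I → tenant; Issue II → tenant. The tenant must prevail on at least one issue; overall, the tenant prevails.

tenant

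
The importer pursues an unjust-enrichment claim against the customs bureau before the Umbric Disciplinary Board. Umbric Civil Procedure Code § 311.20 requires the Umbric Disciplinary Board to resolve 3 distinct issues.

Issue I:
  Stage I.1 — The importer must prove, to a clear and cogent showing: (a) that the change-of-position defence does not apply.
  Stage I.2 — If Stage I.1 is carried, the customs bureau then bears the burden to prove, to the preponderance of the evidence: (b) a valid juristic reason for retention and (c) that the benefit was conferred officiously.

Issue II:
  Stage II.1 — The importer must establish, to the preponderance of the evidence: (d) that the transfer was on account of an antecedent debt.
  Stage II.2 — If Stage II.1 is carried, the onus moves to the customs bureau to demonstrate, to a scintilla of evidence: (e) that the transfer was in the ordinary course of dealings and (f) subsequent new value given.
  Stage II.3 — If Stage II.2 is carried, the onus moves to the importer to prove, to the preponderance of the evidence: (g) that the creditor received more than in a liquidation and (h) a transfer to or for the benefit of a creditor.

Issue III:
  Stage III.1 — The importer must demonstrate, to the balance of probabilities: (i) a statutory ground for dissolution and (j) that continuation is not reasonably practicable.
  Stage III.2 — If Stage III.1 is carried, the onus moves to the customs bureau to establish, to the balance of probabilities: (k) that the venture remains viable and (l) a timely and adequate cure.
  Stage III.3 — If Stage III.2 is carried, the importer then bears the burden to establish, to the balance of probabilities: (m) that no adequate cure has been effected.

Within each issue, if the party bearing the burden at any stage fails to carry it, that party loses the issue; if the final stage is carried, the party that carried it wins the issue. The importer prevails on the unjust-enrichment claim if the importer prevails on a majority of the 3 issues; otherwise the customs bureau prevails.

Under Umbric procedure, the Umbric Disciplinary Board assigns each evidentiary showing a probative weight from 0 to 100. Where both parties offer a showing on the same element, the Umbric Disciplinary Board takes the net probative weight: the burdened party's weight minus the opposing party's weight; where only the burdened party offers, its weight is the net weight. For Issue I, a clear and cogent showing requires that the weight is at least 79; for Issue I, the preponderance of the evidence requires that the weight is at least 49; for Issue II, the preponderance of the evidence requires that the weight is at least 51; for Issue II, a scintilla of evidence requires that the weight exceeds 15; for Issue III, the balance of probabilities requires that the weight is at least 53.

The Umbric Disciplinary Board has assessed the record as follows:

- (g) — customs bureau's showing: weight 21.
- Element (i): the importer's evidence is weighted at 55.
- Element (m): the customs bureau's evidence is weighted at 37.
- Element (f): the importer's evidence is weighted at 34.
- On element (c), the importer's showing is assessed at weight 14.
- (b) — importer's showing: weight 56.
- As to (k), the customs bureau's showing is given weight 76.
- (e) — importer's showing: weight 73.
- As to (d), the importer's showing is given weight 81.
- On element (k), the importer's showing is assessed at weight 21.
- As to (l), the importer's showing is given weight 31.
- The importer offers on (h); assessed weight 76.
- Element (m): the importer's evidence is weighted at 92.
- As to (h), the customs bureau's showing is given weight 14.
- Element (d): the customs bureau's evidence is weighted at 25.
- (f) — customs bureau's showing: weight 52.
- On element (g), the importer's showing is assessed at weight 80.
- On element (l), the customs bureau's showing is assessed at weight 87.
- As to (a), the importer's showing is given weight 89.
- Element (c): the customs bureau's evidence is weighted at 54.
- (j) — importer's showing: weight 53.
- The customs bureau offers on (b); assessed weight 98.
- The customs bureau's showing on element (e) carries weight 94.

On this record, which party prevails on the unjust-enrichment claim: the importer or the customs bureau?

importer

— Issue I —
Stage I.1 — burden on importer; standard: a clear and cogent showing (weight is at least 79).
    (a): 89 ≥ 79 [met]
  Stage I.1 is satisfied; the onus moves to the customs bureau.
Stage I.2 — burden on customs bureau; standard: the preponderance of the evidence (weight is at least 49).
    (b): 98 − 56 = 42 < 49 [not met]
    (c): 54 − 14 = 40 < 49 [not met]
  Stage I.2 not carried; the customs bureau fails its burden.
So the importer prevails on this issue.
— Issue II —
At Stage II.1 the importer must meet the preponderance of the evidence (weight is at least 51): on (d) the weight is 81 less the opposing 25 gives net 56, which does reach 51, so (d) meets the standard.
  All elements met. The burden passes to the customs bureau.
At Stage II.2 the customs bureau must meet a scintilla of evidence (weight exceeds 15): on (e) the weight is 94 less the opposing 73 gives net 21, which does exceed 15, so (e) meets the standard; on (f) the weight is 52 less the opposing 34 gives net 18, > 15, so (f) meets the standard.
  Stage II.2 carried; the burden shifts to the importer.
At Stage II.3 the importer must meet the preponderance of the evidence (weight is at least 51): on (g) the weight is 80 less the opposing 21 gives net 59, ≥ 51, so (g) meets the standard; on (h) the weight is 76 less the opposing 14 gives net 62, which does reach 51, so (h) meets the standard.
  All elements met at the final stage.
All stages carried — the importer prevails on this issue.
— Issue III —
Stage III.1 — burden on importer; standard: the balance of probabilities (weight is at least 53).
    (i): 55 ≥ 53 [met]
    (j): 53 ≥ 53 [met]
  All elements met. The burden passes to the customs bureau.
Stage III.2 — burden on customs bureau; standard: the balance of probabilities (weight is at least 53).
    (k): 76 − 21 = 55 ≥ 53 [met]
    (l): 87 − 31 = 56 ≥ 53 [met]
  All elements met. The burden passes to the importer.
Stage III.3 — burden on importer; standard: the balance of probabilities (weight is at least 53).
    (m): 92 − 37 = 55 ≥ 53 [met]
  The importer carries the last stage.
All stages carried — the importer prevails on this issue.
Per-issue: Issue I → importer; Issue II → importer; Issue III → importer. The importer must prevail on a majority of issues; overall, the importer prevails.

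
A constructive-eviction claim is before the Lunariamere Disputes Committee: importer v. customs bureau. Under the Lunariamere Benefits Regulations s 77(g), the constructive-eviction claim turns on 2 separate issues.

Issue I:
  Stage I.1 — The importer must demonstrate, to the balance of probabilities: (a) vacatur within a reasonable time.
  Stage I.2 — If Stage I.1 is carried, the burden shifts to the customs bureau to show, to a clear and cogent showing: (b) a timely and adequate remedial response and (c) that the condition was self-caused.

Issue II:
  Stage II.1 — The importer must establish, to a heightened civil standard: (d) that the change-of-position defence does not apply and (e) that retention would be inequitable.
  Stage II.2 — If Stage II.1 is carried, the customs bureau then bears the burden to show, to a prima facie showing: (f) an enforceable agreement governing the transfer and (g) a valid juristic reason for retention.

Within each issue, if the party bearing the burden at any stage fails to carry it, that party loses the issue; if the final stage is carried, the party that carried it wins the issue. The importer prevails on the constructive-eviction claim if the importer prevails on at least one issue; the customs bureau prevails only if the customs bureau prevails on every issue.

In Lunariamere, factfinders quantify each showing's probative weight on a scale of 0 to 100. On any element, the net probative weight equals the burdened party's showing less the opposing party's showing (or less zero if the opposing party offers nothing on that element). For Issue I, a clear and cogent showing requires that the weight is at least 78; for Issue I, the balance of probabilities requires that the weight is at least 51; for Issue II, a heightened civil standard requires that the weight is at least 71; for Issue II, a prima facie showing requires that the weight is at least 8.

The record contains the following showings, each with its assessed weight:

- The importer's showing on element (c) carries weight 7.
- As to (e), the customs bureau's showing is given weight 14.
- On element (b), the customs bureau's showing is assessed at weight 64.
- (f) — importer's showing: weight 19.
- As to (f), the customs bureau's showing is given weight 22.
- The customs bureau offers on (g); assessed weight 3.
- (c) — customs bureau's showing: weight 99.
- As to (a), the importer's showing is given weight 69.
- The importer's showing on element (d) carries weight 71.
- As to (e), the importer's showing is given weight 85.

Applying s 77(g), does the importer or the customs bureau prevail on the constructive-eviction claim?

— Issue I —
Stage I.1 — burden on importer; standard: the balance of probabilities (weight is at least 51).
    (a): 69 ≥ 51 [met]
  Stage I.1 is satisfied; the onus moves to the customs bureau.
Stage I.2 — burden on customs bureau; standard: a clear and cogent showing (weight is at least 78).
    (b): 64 < 78 [not met]
    (c): 99 − 7 = 92 ≥ 78 [met]
  Stage I.2 not carried; the customs bureau fails its burden.
The analysis ends at Stage I.2; the importer prevails on this issue.
— Issue II —
At Stage II.1 the importer must meet a heightened civil standard (weight is at least 71): on (d) the weight is 71, ≥ 71, so (d) meets the standard; on (e) the weight is 85 less the opposing 14 gives net 71, which does reach 71, so (e) meets the standard.
  The importer carries Stage II.1; the customs bureau now bears the burden.
At Stage II.2 the customs bureau must meet a prima facie showing (weight is at least 8): on (f) the weight is 22 less the opposing 19 gives net 3, which does not reach 8, so (f) does not meet the standard; on (g) the weight is 3, which does not reach 8, so (g) does not meet the standard.
  Stage II.2 not carried; the customs bureau fails its burden.
The importer prevails on this issue.
Per-issue: Issue I → importer; Issue II → importer. The importer must prevail on at least one issue; overall, the importer prevails.

importer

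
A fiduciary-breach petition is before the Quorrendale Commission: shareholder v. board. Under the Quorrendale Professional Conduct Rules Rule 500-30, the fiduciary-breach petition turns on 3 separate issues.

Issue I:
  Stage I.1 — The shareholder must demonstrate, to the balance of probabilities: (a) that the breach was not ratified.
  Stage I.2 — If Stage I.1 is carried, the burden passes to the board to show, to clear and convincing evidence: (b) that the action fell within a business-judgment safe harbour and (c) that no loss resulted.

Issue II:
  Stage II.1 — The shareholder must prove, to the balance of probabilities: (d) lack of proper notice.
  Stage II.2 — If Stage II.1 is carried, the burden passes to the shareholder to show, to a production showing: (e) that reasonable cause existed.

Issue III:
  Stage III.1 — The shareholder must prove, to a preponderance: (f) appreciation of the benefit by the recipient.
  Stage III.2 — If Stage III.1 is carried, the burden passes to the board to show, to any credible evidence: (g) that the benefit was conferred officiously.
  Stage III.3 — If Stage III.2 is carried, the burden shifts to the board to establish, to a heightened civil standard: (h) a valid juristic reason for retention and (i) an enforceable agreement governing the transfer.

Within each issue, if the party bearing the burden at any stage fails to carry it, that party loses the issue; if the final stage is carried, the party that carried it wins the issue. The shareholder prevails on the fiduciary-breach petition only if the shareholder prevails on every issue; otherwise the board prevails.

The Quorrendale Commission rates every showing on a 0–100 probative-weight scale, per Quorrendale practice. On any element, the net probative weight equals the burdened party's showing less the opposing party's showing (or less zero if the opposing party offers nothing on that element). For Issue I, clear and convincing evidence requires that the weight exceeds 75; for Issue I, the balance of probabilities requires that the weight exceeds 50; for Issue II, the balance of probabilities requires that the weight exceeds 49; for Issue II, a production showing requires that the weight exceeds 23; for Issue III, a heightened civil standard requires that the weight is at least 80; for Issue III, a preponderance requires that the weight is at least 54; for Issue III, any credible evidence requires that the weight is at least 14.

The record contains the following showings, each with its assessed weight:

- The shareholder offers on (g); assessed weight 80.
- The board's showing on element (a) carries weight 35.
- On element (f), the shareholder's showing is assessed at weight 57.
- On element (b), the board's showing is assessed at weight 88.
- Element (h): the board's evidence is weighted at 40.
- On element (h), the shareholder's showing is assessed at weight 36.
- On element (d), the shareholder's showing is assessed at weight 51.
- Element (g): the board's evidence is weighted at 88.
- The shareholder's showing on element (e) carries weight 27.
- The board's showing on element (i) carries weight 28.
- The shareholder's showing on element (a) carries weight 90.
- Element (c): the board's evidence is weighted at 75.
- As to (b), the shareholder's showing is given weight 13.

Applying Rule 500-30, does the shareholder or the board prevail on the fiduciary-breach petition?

— Issue I —
At Stage I.1 the shareholder must meet the balance of probabilities (weight exceeds 50): on (a) the weight is 90 less the opposing 35 gives net 55, > 50, so (a) meets the standard.
  Stage I.1 carried; the burden shifts to the board.
At Stage I.2 the board must meet clear and convincing evidence (weight exceeds 75): on (b) the weight is 88 less the opposing 13 gives net 75, which does not exceed 75, so (b) does not meet the standard; on (c) the weight is 75, ≤ 75, so (c) does not meet the standard.
  Not every element is met, so the board fails to carry Stage I.2.
The analysis ends at Stage I.2; the shareholder prevails on this issue.
— Issue II —
Stage II.1 — burden on shareholder; standard: the balance of probabilities (weight exceeds 49).
    (d): 51 > 49 [met]
  All elements met. The shareholder retains the burden for Stage II.2.
Stage II.2 — burden on shareholder; standard: a production showing (weight exceeds 23).
    (e): 27 > 23 [met]
  All elements met at the final stage.
With every stage satisfied, the shareholder prevails on this issue.
— Issue III —
At Stage III.1 the shareholder must meet a preponderance (weight is at least 54): on (f) the weight is 57, ≥ 54, so (f) meets the standard.
  All elements met. The burden passes to the board.
At Stage III.2 the board must meet any credible evidence (weight is at least 14): on (g) the weight is 88 less the opposing 80 gives net 8, < 14, so (g) does not meet the standard.
  The board does not carry Stage III.2.
The shareholder prevails on this issue.
Per-issue: Issue I → shareholder; Issue II → shareholder; Issue III → shareholder. The shareholder must prevail on every issue; overall, the shareholder prevails.

shareholder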